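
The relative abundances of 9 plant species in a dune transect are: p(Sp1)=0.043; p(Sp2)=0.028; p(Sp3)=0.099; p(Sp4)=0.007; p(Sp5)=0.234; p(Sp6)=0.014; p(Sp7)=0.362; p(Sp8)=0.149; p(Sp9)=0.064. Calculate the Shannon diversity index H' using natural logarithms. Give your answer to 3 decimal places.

Each pᵢ ln pᵢ term (working shown to 5 dp, full precision carried): 0.043×(-3.14656)=-0.13530, 0.028×(-3.57555)=-0.10012, 0.099×(-2.31264)=-0.22895, 0.007×(-4.96185)=-0.03473, 0.234×(-1.45243)=-0.33987, 0.014×(-4.26870)=-0.05976, 0.362×(-1.01611)=-0.36783, 0.149×(-1.90381)=-0.28367, 0.064×(-2.74887)=-0.17593.
Sum = -1.72616, so H' = 1.726.

1.726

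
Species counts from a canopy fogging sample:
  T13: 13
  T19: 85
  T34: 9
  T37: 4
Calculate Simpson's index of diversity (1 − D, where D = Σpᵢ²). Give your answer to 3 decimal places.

0.392

Total N = 13+85+9+4 = 111, so the proportions are 0.11712, 0.76577, 0.08108, 0.03604 (working shown to 5 dp, full precision carried).
D = 0.11712² + 0.76577² + 0.08108² + 0.03604² = 0.01372 + 0.58640 + 0.00657 + 0.00130 = 0.60799.
So 1 − D = 0.39201, i.e. 0.392 to 3 decimal places.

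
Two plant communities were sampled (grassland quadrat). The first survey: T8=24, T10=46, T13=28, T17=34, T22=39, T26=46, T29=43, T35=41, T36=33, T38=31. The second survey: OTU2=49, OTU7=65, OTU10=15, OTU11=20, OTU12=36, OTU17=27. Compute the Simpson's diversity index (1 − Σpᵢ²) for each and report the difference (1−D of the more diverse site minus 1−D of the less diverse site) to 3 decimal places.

0.102

The first survey: N=365, proportions 0.06575, 0.12603, 0.07671, 0.09315, 0.10685, 0.12603, 0.11781, 0.11233, 0.09041, 0.08493, giving 1−D = 0.89605 (working shown to 5 dp, full precision carried).
The second survey: N=212, proportions 0.23113, 0.3066, 0.07075, 0.09434, 0.16981, 0.12736, giving 1−D = 0.79361.
Difference = |0.89605 − 0.79361| = 0.10244, i.e. 0.102 to 3 decimal places.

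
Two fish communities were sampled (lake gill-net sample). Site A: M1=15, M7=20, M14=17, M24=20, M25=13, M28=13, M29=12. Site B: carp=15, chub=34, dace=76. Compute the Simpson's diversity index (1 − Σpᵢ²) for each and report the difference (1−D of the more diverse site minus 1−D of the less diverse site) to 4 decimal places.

0.3096

Site A: N=110, proportions 0.136364, 0.181818, 0.154545, 0.181818, 0.118182, 0.118182, 0.109091, giving 1−D = 0.851570 (working shown to 6 dp, full precision carried).
Site B: N=125, proportions 0.12, 0.272, 0.608, giving 1−D = 0.541952.
Difference = |0.851570 − 0.541952| = 0.309618, i.e. 0.3096 to 4 decimal places.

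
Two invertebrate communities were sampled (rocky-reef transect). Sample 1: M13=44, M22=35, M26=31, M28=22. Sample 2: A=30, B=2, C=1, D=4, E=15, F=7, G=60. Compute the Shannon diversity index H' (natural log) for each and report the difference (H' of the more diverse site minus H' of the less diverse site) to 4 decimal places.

0.0138

Sample 1: N=132, proportions 0.333333, 0.265152, 0.234848, 0.166667, giving H' = 1.357059 (working shown to 6 dp, full precision carried).
Sample 2: N=119, proportions 0.252101, 0.016807, 0.008403, 0.033613, 0.12605, 0.058824, 0.504202, giving H' = 1.343240.
Difference = |1.357059 − 1.343240| = 0.013819, i.e. 0.0138 to 4 decimal places.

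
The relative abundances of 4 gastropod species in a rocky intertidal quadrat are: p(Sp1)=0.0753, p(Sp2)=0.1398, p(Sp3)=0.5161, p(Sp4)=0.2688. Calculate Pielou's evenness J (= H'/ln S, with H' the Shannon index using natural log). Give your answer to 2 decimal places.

0.84

H' = −Σ pᵢ ln pᵢ = −((-0.1947) + (-0.2751) + (-0.3414) + (-0.3531)) = 1.1643 (working shown to 4 dp, full precision carried).
With S = 4 species, ln S = 1.3863, so J = 1.1643/1.3863 = 0.8399, i.e. 0.84 to 2 decimal places.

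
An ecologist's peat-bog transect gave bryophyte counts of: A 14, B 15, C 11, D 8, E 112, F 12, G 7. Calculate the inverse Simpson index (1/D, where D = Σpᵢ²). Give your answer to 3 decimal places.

2.401

Total N = 14+15+11+8+112+12+7 = 179, so the proportions are 0.078212, 0.083799, 0.061453, 0.044693, 0.625698, 0.067039, 0.039106 (working shown to 6 dp, full precision carried).
D = 0.078212² + 0.083799² + 0.061453² + 0.044693² + 0.625698² + 0.067039² + 0.039106² = 0.006117 + 0.007022 + 0.003776 + 0.001997 + 0.391498 + 0.004494 + 0.001529 = 0.416435.
So 1/D = 2.40133, i.e. 2.401 to 3 decimal places.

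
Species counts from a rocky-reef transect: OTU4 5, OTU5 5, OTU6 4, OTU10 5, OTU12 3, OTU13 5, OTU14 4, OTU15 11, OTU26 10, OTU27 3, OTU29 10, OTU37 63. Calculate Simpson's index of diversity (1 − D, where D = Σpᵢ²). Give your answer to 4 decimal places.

Total N = 5+5+4+5+3+5+4+11+10+3+10+63 = 128, so the proportions are 0.039062, 0.039062, 0.03125, 0.039062, 0.023438, 0.039062, 0.03125, 0.085938, 0.078125, 0.023438, 0.078125, 0.492188 (working shown to 6 dp, full precision carried).
D = 0.039062² + 0.039062² + 0.03125² + 0.039062² + 0.023438² + 0.039062² + 0.03125² + 0.085938² + 0.078125² + 0.023438² + 0.078125² + 0.492188² = 0.001526 + 0.001526 + 0.000977 + 0.001526 + 0.000549 + 0.001526 + 0.000977 + 0.007385 + 0.006104 + 0.000549 + 0.006104 + 0.242249 = 0.270996.
So 1 − D = 0.729004, i.e. 0.7290 to 4 decimal places.

0.7290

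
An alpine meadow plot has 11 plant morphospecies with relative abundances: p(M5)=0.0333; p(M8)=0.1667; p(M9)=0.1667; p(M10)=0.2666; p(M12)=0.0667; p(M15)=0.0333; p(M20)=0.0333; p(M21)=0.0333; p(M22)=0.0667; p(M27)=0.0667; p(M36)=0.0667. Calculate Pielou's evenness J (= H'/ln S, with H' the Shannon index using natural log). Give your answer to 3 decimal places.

0.886

H' = −Σ pᵢ ln pᵢ = −((-0.11329) + (-0.29865) + (-0.29865) + (-0.35245) + (-0.18059) + (-0.11329) + (-0.11329) + (-0.11329) + (-0.18059) + (-0.18059) + (-0.18059)) = 2.12530 (working shown to 5 dp, full precision carried).
With S = 11 species, ln S = 2.39790, so J = 2.12530/2.39790 = 0.88632, i.e. 0.886 to 3 decimal places.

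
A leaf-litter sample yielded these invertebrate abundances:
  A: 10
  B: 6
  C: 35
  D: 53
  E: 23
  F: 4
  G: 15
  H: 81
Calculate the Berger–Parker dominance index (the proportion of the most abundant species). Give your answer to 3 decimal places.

0.357

Total N = 10+6+35+53+23+4+15+81 = 227, so the proportions are 0.04405, 0.02643, 0.15419, 0.23348, 0.10132, 0.01762, 0.06608, 0.35683 (working shown to 5 dp, full precision carried).
The largest proportion is 0.35683, i.e. d = 0.357 to 3 decimal places.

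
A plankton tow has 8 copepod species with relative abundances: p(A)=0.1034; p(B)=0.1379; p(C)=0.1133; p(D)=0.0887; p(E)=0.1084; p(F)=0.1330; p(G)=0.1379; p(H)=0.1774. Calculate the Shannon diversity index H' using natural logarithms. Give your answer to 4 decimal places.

Each pᵢ ln pᵢ term (working shown to 6 dp, full precision carried): 0.1034×(-2.269150)=-0.234630, 0.1379×(-1.981226)=-0.273211, 0.1133×(-2.177716)=-0.246735, 0.0887×(-2.422495)=-0.214875, 0.1084×(-2.221927)=-0.240857, 0.133×(-2.017406)=-0.268315, 0.1379×(-1.981226)=-0.273211, 0.1774×(-1.729348)=-0.306786.
Sum = -2.058621, so H' = 2.0586.

2.0586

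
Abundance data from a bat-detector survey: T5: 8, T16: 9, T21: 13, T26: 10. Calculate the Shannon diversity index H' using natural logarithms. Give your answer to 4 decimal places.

Total N = 8+9+13+10 = 40, so the proportions are 0.2, 0.225, 0.325, 0.25 (working shown to 6 dp, full precision carried).
Each pᵢ ln pᵢ term: 0.2×(-1.609438)=-0.321888, 0.225×(-1.491655)=-0.335622, 0.325×(-1.123930)=-0.365277, 0.25×(-1.386294)=-0.346574.
Sum = -1.369361, so H' = 1.3694.

1.3694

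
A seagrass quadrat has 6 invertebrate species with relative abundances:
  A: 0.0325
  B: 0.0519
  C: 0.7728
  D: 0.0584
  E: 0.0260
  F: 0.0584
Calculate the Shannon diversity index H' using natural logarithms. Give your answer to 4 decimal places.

0.8907

Each pᵢ ln pᵢ term (working shown to 6 dp, full precision carried): 0.0325×(-3.426515)=-0.111362, 0.0519×(-2.958436)=-0.153543, 0.7728×(-0.257735)=-0.199178, 0.0584×(-2.840439)=-0.165882, 0.026×(-3.649659)=-0.094891, 0.0584×(-2.840439)=-0.165882.
Sum = -0.890737, so H' = 0.8907.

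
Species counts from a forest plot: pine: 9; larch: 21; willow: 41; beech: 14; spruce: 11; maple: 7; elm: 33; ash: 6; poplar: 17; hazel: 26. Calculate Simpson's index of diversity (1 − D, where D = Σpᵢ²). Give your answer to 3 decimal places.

Total N = 9+21+41+14+11+7+33+6+17+26 = 185, so the proportions are 0.04865, 0.11351, 0.22162, 0.07568, 0.05946, 0.03784, 0.17838, 0.03243, 0.09189, 0.14054 (working shown to 5 dp, full precision carried).
D = 0.04865² + 0.11351² + 0.22162² + 0.07568² + 0.05946² + 0.03784² + 0.17838² + 0.03243² + 0.09189² + 0.14054² = 0.00237 + 0.01289 + 0.04912 + 0.00573 + 0.00354 + 0.00143 + 0.03182 + 0.00105 + 0.00844 + 0.01975 = 0.13613.
So 1 − D = 0.86387, i.e. 0.864 to 3 decimal places.

0.864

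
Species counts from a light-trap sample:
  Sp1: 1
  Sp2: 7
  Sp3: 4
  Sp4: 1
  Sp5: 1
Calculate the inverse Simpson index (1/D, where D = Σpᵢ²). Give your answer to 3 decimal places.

Total N = 1+7+4+1+1 = 14, so the proportions are 0.071429, 0.5, 0.285714, 0.071429, 0.071429 (working shown to 6 dp, full precision carried).
D = 0.071429² + 0.5² + 0.285714² + 0.071429² + 0.071429² = 0.005102 + 0.250000 + 0.081633 + 0.005102 + 0.005102 = 0.346939.
So 1/D = 2.88235, i.e. 2.882 to 3 decimal places.

2.882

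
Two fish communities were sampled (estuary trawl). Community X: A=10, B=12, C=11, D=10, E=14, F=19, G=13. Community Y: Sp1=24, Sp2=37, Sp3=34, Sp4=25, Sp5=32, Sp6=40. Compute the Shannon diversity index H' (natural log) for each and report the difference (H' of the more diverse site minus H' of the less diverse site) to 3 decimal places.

0.147

Community X: N=89, proportions 0.11236, 0.13483, 0.1236, 0.11236, 0.1573, 0.21348, 0.14607, giving H' = 1.92141 (working shown to 5 dp, full precision carried).
Community Y: N=192, proportions 0.125, 0.19271, 0.17708, 0.13021, 0.16667, 0.20833, giving H' = 1.77466.
Difference = |1.92141 − 1.77466| = 0.14675, i.e. 0.147 to 3 decimal places.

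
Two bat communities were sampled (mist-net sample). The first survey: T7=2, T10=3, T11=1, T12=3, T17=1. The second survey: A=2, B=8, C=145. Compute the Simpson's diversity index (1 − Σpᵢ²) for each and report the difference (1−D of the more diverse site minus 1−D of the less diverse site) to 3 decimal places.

0.638

The first survey: N=10, proportions 0.2, 0.3, 0.1, 0.3, 0.1, giving 1−D = 0.76000 (working shown to 5 dp, full precision carried).
The second survey: N=155, proportions 0.0129, 0.05161, 0.93548, giving 1−D = 0.12204.
Difference = |0.76000 − 0.12204| = 0.63796, i.e. 0.638 to 3 decimal places.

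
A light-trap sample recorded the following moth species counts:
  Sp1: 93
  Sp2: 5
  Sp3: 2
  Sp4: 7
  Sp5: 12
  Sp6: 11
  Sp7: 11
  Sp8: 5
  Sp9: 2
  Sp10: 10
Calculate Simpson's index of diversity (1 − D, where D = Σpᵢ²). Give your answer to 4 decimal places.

Total N = 93+5+2+7+12+11+11+5+2+10 = 158, so the proportions are 0.588608, 0.031646, 0.012658, 0.044304, 0.075949, 0.06962, 0.06962, 0.031646, 0.012658, 0.063291 (working shown to 6 dp, full precision carried).
D = 0.588608² + 0.031646² + 0.012658² + 0.044304² + 0.075949² + 0.06962² + 0.06962² + 0.031646² + 0.012658² + 0.063291² = 0.346459 + 0.001001 + 0.000160 + 0.001963 + 0.005768 + 0.004847 + 0.004847 + 0.001001 + 0.000160 + 0.004006 = 0.370213.
So 1 − D = 0.629787, i.e. 0.6298 to 4 decimal places.

0.6298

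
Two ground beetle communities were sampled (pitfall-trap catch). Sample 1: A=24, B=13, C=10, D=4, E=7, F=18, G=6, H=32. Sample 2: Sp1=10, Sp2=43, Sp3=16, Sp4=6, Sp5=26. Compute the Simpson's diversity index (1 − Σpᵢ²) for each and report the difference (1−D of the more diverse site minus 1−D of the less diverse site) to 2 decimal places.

0.11

Sample 1: N=114, proportions 0.2105263, 0.1140351, 0.0877193, 0.0350877, 0.0614035, 0.1578947, 0.0526316, 0.2807018, giving 1−D = 0.8234841 (working shown to 7 dp, full precision carried).
Sample 2: N=101, proportions 0.0990099, 0.4257426, 0.1584158, 0.0594059, 0.2574257, giving 1−D = 0.7140476.
Difference = |0.8234841 − 0.7140476| = 0.1094365, i.e. 0.11 to 2 decimal places.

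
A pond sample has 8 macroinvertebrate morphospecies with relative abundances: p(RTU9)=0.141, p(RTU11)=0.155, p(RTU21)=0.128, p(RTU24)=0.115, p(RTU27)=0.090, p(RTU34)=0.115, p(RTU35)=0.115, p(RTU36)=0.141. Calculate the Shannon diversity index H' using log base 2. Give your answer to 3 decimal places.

Each pᵢ log₂ pᵢ term (working shown to 5 dp, full precision carried): 0.141×(-2.82623)=-0.39850, 0.155×(-2.68966)=-0.41690, 0.128×(-2.96578)=-0.37962, 0.115×(-3.12029)=-0.35883, 0.09×(-3.47393)=-0.31265, 0.115×(-3.12029)=-0.35883, 0.115×(-3.12029)=-0.35883, 0.141×(-2.82623)=-0.39850.
Sum = -2.98267, so H' = 2.983.

2.983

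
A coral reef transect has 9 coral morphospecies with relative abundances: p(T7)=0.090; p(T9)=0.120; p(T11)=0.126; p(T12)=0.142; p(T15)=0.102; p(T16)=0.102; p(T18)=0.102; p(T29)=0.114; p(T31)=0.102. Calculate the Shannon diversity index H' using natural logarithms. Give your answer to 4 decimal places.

Each pᵢ ln pᵢ term (working shown to 6 dp, full precision carried): 0.09×(-2.407946)=-0.216715, 0.12×(-2.120264)=-0.254432, 0.126×(-2.071473)=-0.261006, 0.142×(-1.951928)=-0.277174, 0.102×(-2.282782)=-0.232844, 0.102×(-2.282782)=-0.232844, 0.102×(-2.282782)=-0.232844, 0.114×(-2.171557)=-0.247557, 0.102×(-2.282782)=-0.232844.
Sum = -2.188259, so H' = 2.1883.

2.1883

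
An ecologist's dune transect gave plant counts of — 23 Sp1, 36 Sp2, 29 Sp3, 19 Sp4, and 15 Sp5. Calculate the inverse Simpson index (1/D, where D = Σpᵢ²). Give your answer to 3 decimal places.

4.577

Total N = 23+36+29+19+15 = 122, so the proportions are 0.1885246, 0.295082, 0.2377049, 0.1557377, 0.1229508 (working shown to 7 dp, full precision carried).
D = 0.1885246² + 0.295082² + 0.2377049² + 0.1557377² + 0.1229508² = 0.0355415 + 0.0870734 + 0.0565036 + 0.0242542 + 0.0151169 = 0.2184897.
So 1/D = 4.57688, i.e. 4.577 to 3 decimal places.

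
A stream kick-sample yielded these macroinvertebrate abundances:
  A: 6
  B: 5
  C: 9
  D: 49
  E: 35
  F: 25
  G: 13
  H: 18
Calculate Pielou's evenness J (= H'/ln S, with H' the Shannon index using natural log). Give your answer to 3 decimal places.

Total N = 6+5+9+49+35+25+13+18 = 160, so the proportions are 0.0375, 0.03125, 0.05625, 0.30625, 0.21875, 0.15625, 0.08125, 0.1125 (working shown to 5 dp, full precision carried).
H' = −Σ pᵢ ln pᵢ = −((-0.12313) + (-0.10830) + (-0.16188) + (-0.36240) + (-0.33246) + (-0.29005) + (-0.20396) + (-0.24579)) = 1.82797.
With S = 8 species, ln S = 2.07944, so J = 1.82797/2.07944 = 0.87907, i.e. 0.879 to 3 decimal places.

0.879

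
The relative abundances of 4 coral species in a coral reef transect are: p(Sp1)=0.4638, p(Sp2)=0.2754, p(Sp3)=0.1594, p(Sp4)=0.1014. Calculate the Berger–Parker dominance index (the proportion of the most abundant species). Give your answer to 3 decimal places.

The largest proportion is 0.4638, i.e. d = 0.464 to 3 decimal places.

0.464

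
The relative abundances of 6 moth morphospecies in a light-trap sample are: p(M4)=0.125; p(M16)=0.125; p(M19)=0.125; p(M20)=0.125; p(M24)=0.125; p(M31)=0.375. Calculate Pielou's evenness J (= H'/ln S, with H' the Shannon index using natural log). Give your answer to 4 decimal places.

0.9306

H' = −Σ pᵢ ln pᵢ = −((-0.259930) + (-0.259930) + (-0.259930) + (-0.259930) + (-0.259930) + (-0.367811)) = 1.667462 (working shown to 6 dp, full precision carried).
With S = 6 species, ln S = 1.791759, so J = 1.667462/1.791759 = 0.930628, i.e. 0.9306 to 4 decimal places.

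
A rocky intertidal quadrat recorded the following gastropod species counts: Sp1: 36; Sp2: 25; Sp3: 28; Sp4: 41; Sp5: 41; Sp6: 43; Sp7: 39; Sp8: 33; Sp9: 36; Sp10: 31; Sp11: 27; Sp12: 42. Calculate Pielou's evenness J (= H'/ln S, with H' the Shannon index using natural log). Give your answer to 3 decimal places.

0.994

Total N = 36+25+28+41+41+43+39+33+36+31+27+42 = 422, so the proportions are 0.08531, 0.05924, 0.06635, 0.09716, 0.09716, 0.1019, 0.09242, 0.0782, 0.08531, 0.07346, 0.06398, 0.09953 (working shown to 5 dp, full precision carried).
H' = −Σ pᵢ ln pᵢ = −((-0.20998) + (-0.16742) + (-0.18000) + (-0.22651) + (-0.22651) + (-0.23271) + (-0.22009) + (-0.19929) + (-0.20998) + (-0.19180) + (-0.17589) + (-0.22964)) = 2.46984.
With S = 12 species, ln S = 2.48491, so J = 2.46984/2.48491 = 0.99394, i.e. 0.994 to 3 decimal places.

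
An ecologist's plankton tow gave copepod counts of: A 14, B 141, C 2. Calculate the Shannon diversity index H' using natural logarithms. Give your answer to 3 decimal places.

0.368

Total N = 14+141+2 = 157, so the proportions are 0.08917, 0.89809, 0.01274 (working shown to 5 dp, full precision carried).
Each pᵢ ln pᵢ term: 0.08917×(-2.41719)=-0.21555, 0.89809×(-0.10749)=-0.09653, 0.01274×(-4.36310)=-0.05558.
Sum = -0.36766, so H' = 0.368.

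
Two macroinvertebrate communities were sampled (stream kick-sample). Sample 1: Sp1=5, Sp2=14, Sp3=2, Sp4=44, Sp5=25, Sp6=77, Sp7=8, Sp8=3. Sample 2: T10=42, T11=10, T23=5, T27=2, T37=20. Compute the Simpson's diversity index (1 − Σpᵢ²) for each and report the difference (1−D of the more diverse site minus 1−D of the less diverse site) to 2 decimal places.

Sample 1: N=178, proportions 0.0281, 0.0787, 0.0112, 0.2472, 0.1404, 0.4326, 0.0449, 0.0169, giving 1−D = 0.7226 (working shown to 4 dp, full precision carried).
Sample 2: N=79, proportions 0.5316, 0.1266, 0.0633, 0.0253, 0.2532, giving 1−D = 0.6326.
Difference = |0.7226 − 0.6326| = 0.0900, i.e. 0.09 to 2 decimal places.

0.09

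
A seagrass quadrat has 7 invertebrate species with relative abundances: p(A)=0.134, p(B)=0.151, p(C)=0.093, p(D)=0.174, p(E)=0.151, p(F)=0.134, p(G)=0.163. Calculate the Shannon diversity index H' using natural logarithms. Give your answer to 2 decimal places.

Each pᵢ ln pᵢ term (working shown to 4 dp, full precision carried): 0.134×(-2.0099)=-0.2693, 0.151×(-1.8905)=-0.2855, 0.093×(-2.3752)=-0.2209, 0.174×(-1.7487)=-0.3043, 0.151×(-1.8905)=-0.2855, 0.134×(-2.0099)=-0.2693, 0.163×(-1.8140)=-0.2957.
Sum = -1.9304, so H' = 1.93.

1.93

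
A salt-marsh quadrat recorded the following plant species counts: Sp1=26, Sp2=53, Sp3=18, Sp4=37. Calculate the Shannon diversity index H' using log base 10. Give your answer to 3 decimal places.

Total N = 26+53+18+37 = 134, so the proportions are 0.19403, 0.39552, 0.13433, 0.27612 (working shown to 5 dp, full precision carried).
Each pᵢ log₁₀ pᵢ term: 0.19403×(-0.71213)=-0.13817, 0.39552×(-0.40283)=-0.15933, 0.13433×(-0.87183)=-0.11711, 0.27612×(-0.55890)=-0.15432.
Sum = -0.56894, so H' = 0.569.

0.569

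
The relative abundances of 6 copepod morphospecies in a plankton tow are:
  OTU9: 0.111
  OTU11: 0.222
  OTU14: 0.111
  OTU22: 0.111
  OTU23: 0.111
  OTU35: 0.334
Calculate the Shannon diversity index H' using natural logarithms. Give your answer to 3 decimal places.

1.676

Each pᵢ ln pᵢ term (working shown to 5 dp, full precision carried): 0.111×(-2.19823)=-0.24400, 0.222×(-1.50508)=-0.33413, 0.111×(-2.19823)=-0.24400, 0.111×(-2.19823)=-0.24400, 0.111×(-2.19823)=-0.24400, 0.334×(-1.09661)=-0.36627.
Sum = -1.67641, so H' = 1.676.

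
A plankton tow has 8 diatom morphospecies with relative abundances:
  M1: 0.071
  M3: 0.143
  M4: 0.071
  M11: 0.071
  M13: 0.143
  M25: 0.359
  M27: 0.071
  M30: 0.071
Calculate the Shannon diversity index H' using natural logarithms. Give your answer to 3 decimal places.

1.863

Each pᵢ ln pᵢ term (working shown to 5 dp, full precision carried): 0.071×(-2.64508)=-0.18780, 0.143×(-1.94491)=-0.27812, 0.071×(-2.64508)=-0.18780, 0.071×(-2.64508)=-0.18780, 0.143×(-1.94491)=-0.27812, 0.359×(-1.02443)=-0.36777, 0.071×(-2.64508)=-0.18780, 0.071×(-2.64508)=-0.18780.
Sum = -1.86302, so H' = 1.863.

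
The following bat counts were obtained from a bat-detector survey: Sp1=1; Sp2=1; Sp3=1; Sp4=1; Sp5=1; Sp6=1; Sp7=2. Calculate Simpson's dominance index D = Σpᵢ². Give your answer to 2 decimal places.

0.16

Total N = 1+1+1+1+1+1+2 = 8, so the proportions are 0.125, 0.125, 0.125, 0.125, 0.125, 0.125, 0.25 (working shown to 4 dp, full precision carried).
D = 0.125² + 0.125² + 0.125² + 0.125² + 0.125² + 0.125² + 0.25² = 0.0156 + 0.0156 + 0.0156 + 0.0156 + 0.0156 + 0.0156 + 0.0625 = 0.1562.
To 2 decimal places, D = 0.16.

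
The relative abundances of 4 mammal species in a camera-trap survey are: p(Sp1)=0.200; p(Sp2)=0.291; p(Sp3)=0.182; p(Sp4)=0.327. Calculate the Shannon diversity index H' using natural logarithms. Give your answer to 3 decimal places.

1.357

Each pᵢ ln pᵢ term (working shown to 5 dp, full precision carried): 0.2×(-1.60944)=-0.32189, 0.291×(-1.23443)=-0.35922, 0.182×(-1.70375)=-0.31008, 0.327×(-1.11780)=-0.36552.
Sum = -1.35671, so H' = 1.357.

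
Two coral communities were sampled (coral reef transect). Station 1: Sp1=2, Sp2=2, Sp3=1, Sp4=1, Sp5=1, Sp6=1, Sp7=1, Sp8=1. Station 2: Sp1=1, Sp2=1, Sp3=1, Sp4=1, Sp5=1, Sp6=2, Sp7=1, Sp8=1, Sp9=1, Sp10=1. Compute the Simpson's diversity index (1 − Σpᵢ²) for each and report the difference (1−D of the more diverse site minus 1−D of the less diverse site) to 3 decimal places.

0.033

Station 1: N=10, proportions 0.2, 0.2, 0.1, 0.1, 0.1, 0.1, 0.1, 0.1, giving 1−D = 0.86000 (working shown to 5 dp, full precision carried).
Station 2: N=11, proportions 0.09091, 0.09091, 0.09091, 0.09091, 0.09091, 0.18182, 0.09091, 0.09091, 0.09091, 0.09091, giving 1−D = 0.89256.
Difference = |0.86000 − 0.89256| = 0.03256, i.e. 0.033 to 3 decimal places.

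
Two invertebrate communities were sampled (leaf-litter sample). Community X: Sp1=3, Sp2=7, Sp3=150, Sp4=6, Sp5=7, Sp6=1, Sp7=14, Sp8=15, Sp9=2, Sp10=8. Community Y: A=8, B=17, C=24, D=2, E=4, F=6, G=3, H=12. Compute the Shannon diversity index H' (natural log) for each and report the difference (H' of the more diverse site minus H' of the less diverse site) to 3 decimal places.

Community X: N=213, proportions 0.0140845, 0.0328638, 0.7042254, 0.028169, 0.0328638, 0.0046948, 0.0657277, 0.0704225, 0.0093897, 0.0375587, giving H' = 1.1900536 (working shown to 7 dp, full precision carried).
Community Y: N=76, proportions 0.1052632, 0.2236842, 0.3157895, 0.0263158, 0.0526316, 0.0789474, 0.0394737, 0.1578947, giving H' = 1.8061255.
Difference = |1.1900536 − 1.8061255| = 0.6160719, i.e. 0.616 to 3 decimal places.

0.616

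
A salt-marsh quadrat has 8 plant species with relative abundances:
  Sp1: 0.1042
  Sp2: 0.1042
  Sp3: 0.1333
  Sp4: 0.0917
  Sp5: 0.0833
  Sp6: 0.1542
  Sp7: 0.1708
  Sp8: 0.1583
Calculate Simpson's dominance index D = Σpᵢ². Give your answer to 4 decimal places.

0.1328

D = 0.1042² + 0.1042² + 0.1333² + 0.0917² + 0.0833² + 0.1542² + 0.1708² + 0.1583² = 0.010858 + 0.010858 + 0.017769 + 0.008409 + 0.006939 + 0.023778 + 0.029173 + 0.025059 = 0.132841 (working shown to 6 dp, full precision carried).
To 4 decimal places, D = 0.1328.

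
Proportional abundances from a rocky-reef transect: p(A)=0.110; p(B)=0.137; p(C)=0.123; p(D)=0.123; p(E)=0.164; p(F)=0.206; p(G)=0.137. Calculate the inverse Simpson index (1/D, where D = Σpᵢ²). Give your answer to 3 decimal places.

D = 0.11² + 0.137² + 0.123² + 0.123² + 0.164² + 0.206² + 0.137² = 0.0121000 + 0.0187690 + 0.0151290 + 0.0151290 + 0.0268960 + 0.0424360 + 0.0187690 = 0.1492280 (working shown to 7 dp, full precision carried).
So 1/D = 6.70116, i.e. 6.701 to 3 decimal places.

6.701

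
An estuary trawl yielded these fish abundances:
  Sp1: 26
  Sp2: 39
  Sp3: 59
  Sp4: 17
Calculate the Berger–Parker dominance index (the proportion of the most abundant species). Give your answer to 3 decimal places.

0.418

Total N = 26+39+59+17 = 141, so the proportions are 0.1844, 0.2766, 0.41844, 0.12057 (working shown to 5 dp, full precision carried).
The largest proportion is 0.41844, i.e. d = 0.418 to 3 decimal places.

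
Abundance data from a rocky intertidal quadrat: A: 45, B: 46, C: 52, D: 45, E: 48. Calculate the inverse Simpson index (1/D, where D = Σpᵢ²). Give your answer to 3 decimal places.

Total N = 45+46+52+45+48 = 236, so the proportions are 0.190678, 0.1949153, 0.220339, 0.190678, 0.2033898 (working shown to 7 dp, full precision carried).
D = 0.190678² + 0.1949153² + 0.220339² + 0.190678² + 0.2033898² = 0.0363581 + 0.0379920 + 0.0485493 + 0.0363581 + 0.0413674 = 0.2006248.
So 1/D = 4.98443, i.e. 4.984 to 3 decimal places.

4.984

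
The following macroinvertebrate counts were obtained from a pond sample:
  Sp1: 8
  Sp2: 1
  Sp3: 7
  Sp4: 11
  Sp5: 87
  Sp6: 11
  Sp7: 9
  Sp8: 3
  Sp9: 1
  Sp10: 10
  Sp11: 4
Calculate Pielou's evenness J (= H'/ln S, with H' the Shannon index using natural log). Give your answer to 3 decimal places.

0.660

Total N = 8+1+7+11+87+11+9+3+1+10+4 = 152, so the proportions are 0.05263, 0.00658, 0.04605, 0.07237, 0.57237, 0.07237, 0.05921, 0.01974, 0.00658, 0.06579, 0.02632 (working shown to 5 dp, full precision carried).
H' = −Σ pᵢ ln pᵢ = −((-0.15497) + (-0.03305) + (-0.14175) + (-0.19004) + (-0.31937) + (-0.19004) + (-0.16737) + (-0.07747) + (-0.03305) + (-0.17903) + (-0.09573)) = 1.58186.
With S = 11 species, ln S = 2.39790, so J = 1.58186/2.39790 = 0.65969, i.e. 0.660 to 3 decimal places.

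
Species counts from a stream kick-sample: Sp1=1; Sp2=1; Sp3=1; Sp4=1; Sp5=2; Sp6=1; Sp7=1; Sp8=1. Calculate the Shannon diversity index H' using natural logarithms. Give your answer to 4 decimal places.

Total N = 1+1+1+1+2+1+1+1 = 9, so the proportions are 0.111111, 0.111111, 0.111111, 0.111111, 0.222222, 0.111111, 0.111111, 0.111111 (working shown to 6 dp, full precision carried).
Each pᵢ ln pᵢ term: 0.111111×(-2.197225)=-0.244136, 0.111111×(-2.197225)=-0.244136, 0.111111×(-2.197225)=-0.244136, 0.111111×(-2.197225)=-0.244136, 0.222222×(-1.504077)=-0.334239, 0.111111×(-2.197225)=-0.244136, 0.111111×(-2.197225)=-0.244136, 0.111111×(-2.197225)=-0.244136.
Sum = -2.043192, so H' = 2.0432.

2.0432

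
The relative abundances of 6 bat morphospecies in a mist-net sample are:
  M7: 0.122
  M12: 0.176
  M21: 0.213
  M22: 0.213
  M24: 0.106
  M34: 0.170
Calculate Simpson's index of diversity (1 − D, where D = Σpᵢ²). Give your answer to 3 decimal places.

0.823

D = 0.122² + 0.176² + 0.213² + 0.213² + 0.106² + 0.17² = 0.01488 + 0.03098 + 0.04537 + 0.04537 + 0.01124 + 0.02890 = 0.17673 (working shown to 5 dp, full precision carried).
So 1 − D = 0.82327, i.e. 0.823 to 3 decimal places.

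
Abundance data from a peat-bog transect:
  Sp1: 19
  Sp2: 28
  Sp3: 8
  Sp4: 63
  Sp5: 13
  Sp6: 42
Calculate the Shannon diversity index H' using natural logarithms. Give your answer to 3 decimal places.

Total N = 19+28+8+63+13+42 = 173, so the proportions are 0.10983, 0.16185, 0.04624, 0.36416, 0.07514, 0.24277 (working shown to 5 dp, full precision carried).
Each pᵢ ln pᵢ term: 0.10983×(-2.20885)=-0.24259, 0.16185×(-1.82109)=-0.29474, 0.04624×(-3.07385)=-0.14214, 0.36416×(-1.01016)=-0.36786, 0.07514×(-2.58834)=-0.19450, 0.24277×(-1.41562)=-0.34368.
Sum = -1.58551, so H' = 1.586.

1.586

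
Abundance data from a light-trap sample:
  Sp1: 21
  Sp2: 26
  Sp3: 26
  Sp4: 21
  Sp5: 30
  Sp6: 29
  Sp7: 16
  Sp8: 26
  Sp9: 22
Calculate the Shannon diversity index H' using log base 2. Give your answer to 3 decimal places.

Total N = 21+26+26+21+30+29+16+26+22 = 217, so the proportions are 0.09677, 0.11982, 0.11982, 0.09677, 0.13825, 0.13364, 0.07373, 0.11982, 0.10138 (working shown to 5 dp, full precision carried).
Each pᵢ log₂ pᵢ term: 0.09677×(-3.36923)=-0.32605, 0.11982×(-3.06111)=-0.36677, 0.11982×(-3.06111)=-0.36677, 0.09677×(-3.36923)=-0.32605, 0.13825×(-2.85466)=-0.39465, 0.13364×(-2.90357)=-0.38803, 0.07373×(-3.76155)=-0.27735, 0.11982×(-3.06111)=-0.36677, 0.10138×(-3.30212)=-0.33478.
Sum = -3.14723, so H' = 3.147.

3.147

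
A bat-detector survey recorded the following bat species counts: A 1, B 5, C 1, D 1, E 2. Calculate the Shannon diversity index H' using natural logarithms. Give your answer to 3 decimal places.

1.359

Total N = 1+5+1+1+2 = 10, so the proportions are 0.1, 0.5, 0.1, 0.1, 0.2 (working shown to 5 dp, full precision carried).
Each pᵢ ln pᵢ term: 0.1×(-2.30259)=-0.23026, 0.5×(-0.69315)=-0.34657, 0.1×(-2.30259)=-0.23026, 0.1×(-2.30259)=-0.23026, 0.2×(-1.60944)=-0.32189.
Sum = -1.35924, so H' = 1.359.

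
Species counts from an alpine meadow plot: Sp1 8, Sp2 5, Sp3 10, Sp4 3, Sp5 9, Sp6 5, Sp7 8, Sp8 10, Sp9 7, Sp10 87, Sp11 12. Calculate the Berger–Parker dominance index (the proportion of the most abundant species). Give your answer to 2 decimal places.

0.53

Total N = 8+5+10+3+9+5+8+10+7+87+12 = 164, so the proportions are 0.0488, 0.0305, 0.061, 0.0183, 0.0549, 0.0305, 0.0488, 0.061, 0.0427, 0.5305, 0.0732 (working shown to 4 dp, full precision carried).
The largest proportion is 0.5305, i.e. d = 0.53 to 2 decimal places.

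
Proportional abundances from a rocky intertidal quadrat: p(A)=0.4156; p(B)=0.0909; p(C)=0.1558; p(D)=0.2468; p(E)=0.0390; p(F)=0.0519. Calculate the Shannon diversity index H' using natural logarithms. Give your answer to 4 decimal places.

Each pᵢ ln pᵢ term (working shown to 6 dp, full precision carried): 0.4156×(-0.878032)=-0.364910, 0.0909×(-2.397995)=-0.217978, 0.1558×(-1.859182)=-0.289661, 0.2468×(-1.399177)=-0.345317, 0.039×(-3.244194)=-0.126524, 0.0519×(-2.958436)=-0.153543.
Sum = -1.497932, so H' = 1.4979.

1.4979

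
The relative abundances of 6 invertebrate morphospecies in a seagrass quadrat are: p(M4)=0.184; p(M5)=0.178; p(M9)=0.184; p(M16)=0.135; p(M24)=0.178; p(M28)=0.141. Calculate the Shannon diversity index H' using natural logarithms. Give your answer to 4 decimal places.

1.7840

Each pᵢ ln pᵢ term (working shown to 6 dp, full precision carried): 0.184×(-1.692820)=-0.311479, 0.178×(-1.725972)=-0.307223, 0.184×(-1.692820)=-0.311479, 0.135×(-2.002481)=-0.270335, 0.178×(-1.725972)=-0.307223, 0.141×(-1.958995)=-0.276218.
Sum = -1.783957, so H' = 1.7840.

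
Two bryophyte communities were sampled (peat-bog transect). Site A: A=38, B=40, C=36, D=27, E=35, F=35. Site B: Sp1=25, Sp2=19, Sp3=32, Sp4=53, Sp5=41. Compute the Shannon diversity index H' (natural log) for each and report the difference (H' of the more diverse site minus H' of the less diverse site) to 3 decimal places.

Site A: N=211, proportions 0.180095, 0.189573, 0.170616, 0.127962, 0.165877, 0.165877, giving H' = 1.784787 (working shown to 6 dp, full precision carried).
Site B: N=170, proportions 0.147059, 0.111765, 0.188235, 0.311765, 0.241176, giving H' = 1.547553.
Difference = |1.784787 − 1.547553| = 0.237234, i.e. 0.237 to 3 decimal places.

0.237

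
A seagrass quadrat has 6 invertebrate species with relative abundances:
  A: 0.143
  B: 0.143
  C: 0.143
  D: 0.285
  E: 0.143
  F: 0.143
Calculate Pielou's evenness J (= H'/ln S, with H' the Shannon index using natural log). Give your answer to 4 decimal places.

H' = −Σ pᵢ ln pᵢ = −((-0.278122) + (-0.278122) + (-0.278122) + (-0.357751) + (-0.278122) + (-0.278122)) = 1.748362 (working shown to 6 dp, full precision carried).
With S = 6 species, ln S = 1.791759, so J = 1.748362/1.791759 = 0.975779, i.e. 0.9758 to 4 decimal places.

0.9758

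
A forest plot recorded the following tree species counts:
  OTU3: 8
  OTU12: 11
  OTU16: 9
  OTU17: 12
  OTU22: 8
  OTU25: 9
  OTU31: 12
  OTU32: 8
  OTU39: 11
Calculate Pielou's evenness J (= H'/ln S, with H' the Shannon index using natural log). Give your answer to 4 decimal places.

0.9938

Total N = 8+11+9+12+8+9+12+8+11 = 88, so the proportions are 0.090909, 0.125, 0.102273, 0.136364, 0.090909, 0.102273, 0.136364, 0.090909, 0.125 (working shown to 6 dp, full precision carried).
H' = −Σ pᵢ ln pᵢ = −((-0.217990) + (-0.259930) + (-0.233193) + (-0.271695) + (-0.217990) + (-0.233193) + (-0.271695) + (-0.217990) + (-0.259930)) = 2.183608.
With S = 9 species, ln S = 2.197225, so J = 2.183608/2.197225 = 0.993803, i.e. 0.9938 to 4 decimal places.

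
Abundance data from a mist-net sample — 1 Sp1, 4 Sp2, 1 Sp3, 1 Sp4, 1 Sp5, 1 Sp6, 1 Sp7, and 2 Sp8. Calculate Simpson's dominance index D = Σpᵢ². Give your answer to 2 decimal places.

Total N = 1+4+1+1+1+1+1+2 = 12, so the proportions are 0.0833, 0.3333, 0.0833, 0.0833, 0.0833, 0.0833, 0.0833, 0.1667 (working shown to 4 dp, full precision carried).
D = 0.0833² + 0.3333² + 0.0833² + 0.0833² + 0.0833² + 0.0833² + 0.0833² + 0.1667² = 0.0069 + 0.1111 + 0.0069 + 0.0069 + 0.0069 + 0.0069 + 0.0069 + 0.0278 = 0.1806.
To 2 decimal places, D = 0.18.

0.18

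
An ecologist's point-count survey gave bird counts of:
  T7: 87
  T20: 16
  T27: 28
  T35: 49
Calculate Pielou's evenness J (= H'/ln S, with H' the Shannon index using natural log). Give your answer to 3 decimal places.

0.873

Total N = 87+16+28+49 = 180, so the proportions are 0.48333, 0.08889, 0.15556, 0.27222 (working shown to 5 dp, full precision carried).
H' = −Σ pᵢ ln pᵢ = −((-0.35141) + (-0.21514) + (-0.28945) + (-0.35420)) = 1.21020.
With S = 4 species, ln S = 1.38629, so J = 1.21020/1.38629 = 0.87297, i.e. 0.873 to 3 decimal places.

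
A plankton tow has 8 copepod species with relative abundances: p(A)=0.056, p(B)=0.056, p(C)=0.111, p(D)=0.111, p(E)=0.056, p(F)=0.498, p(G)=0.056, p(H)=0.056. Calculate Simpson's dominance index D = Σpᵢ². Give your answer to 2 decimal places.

D = 0.056² + 0.056² + 0.111² + 0.111² + 0.056² + 0.498² + 0.056² + 0.056² = 0.0031 + 0.0031 + 0.0123 + 0.0123 + 0.0031 + 0.2480 + 0.0031 + 0.0031 = 0.2883 (working shown to 4 dp, full precision carried).
To 2 decimal places, D = 0.29.

0.29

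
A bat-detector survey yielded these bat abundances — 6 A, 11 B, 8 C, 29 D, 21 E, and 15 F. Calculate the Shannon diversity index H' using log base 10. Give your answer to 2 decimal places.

0.72

Total N = 6+11+8+29+21+15 = 90, so the proportions are 0.0667, 0.1222, 0.0889, 0.3222, 0.2333, 0.1667 (working shown to 4 dp, full precision carried).
Each pᵢ log₁₀ pᵢ term: 0.0667×(-1.1761)=-0.0784, 0.1222×(-0.9128)=-0.1116, 0.0889×(-1.0512)=-0.0934, 0.3222×(-0.4918)=-0.1585, 0.2333×(-0.6320)=-0.1475, 0.1667×(-0.7782)=-0.1297.
Sum = -0.7191, so H' = 0.72.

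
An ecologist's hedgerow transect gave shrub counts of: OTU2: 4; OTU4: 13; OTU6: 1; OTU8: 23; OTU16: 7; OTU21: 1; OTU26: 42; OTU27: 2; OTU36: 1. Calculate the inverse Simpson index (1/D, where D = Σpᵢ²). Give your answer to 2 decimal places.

3.49

Total N = 4+13+1+23+7+1+42+2+1 = 94, so the proportions are 0.042553, 0.138298, 0.010638, 0.244681, 0.074468, 0.010638, 0.446809, 0.021277, 0.010638 (working shown to 6 dp, full precision carried).
D = 0.042553² + 0.138298² + 0.010638² + 0.244681² + 0.074468² + 0.010638² + 0.446809² + 0.021277² + 0.010638² = 0.001811 + 0.019126 + 0.000113 + 0.059869 + 0.005545 + 0.000113 + 0.199638 + 0.000453 + 0.000113 = 0.286781.
So 1/D = 3.4870, i.e. 3.49 to 2 decimal places.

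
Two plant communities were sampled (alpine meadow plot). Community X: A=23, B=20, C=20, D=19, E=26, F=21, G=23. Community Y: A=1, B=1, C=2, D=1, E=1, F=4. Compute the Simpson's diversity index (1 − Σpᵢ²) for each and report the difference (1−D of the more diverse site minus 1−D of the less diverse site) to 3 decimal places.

0.096

Community X: N=152, proportions 0.15132, 0.13158, 0.13158, 0.125, 0.17105, 0.13816, 0.15132, giving 1−D = 0.85561 (working shown to 5 dp, full precision carried).
Community Y: N=10, proportions 0.1, 0.1, 0.2, 0.1, 0.1, 0.4, giving 1−D = 0.76000.
Difference = |0.85561 − 0.76000| = 0.09561, i.e. 0.096 to 3 decimal places.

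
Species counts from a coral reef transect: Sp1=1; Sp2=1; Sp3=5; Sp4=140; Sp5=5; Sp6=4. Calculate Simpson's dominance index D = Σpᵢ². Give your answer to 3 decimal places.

Total N = 1+1+5+140+5+4 = 156, so the proportions are 0.00641, 0.00641, 0.03205, 0.89744, 0.03205, 0.02564 (working shown to 5 dp, full precision carried).
D = 0.00641² + 0.00641² + 0.03205² + 0.89744² + 0.03205² + 0.02564² = 0.00004 + 0.00004 + 0.00103 + 0.80539 + 0.00103 + 0.00066 = 0.80819.
To 3 decimal places, D = 0.808.

0.808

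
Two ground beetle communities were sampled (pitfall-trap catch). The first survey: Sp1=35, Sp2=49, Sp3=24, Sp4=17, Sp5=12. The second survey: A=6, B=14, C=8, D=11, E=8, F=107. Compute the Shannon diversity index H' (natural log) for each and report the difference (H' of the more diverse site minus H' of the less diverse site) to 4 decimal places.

The first survey: N=137, proportions 0.25547445, 0.35766423, 0.17518248, 0.12408759, 0.08759124, giving H' = 1.49375337 (working shown to 8 dp, full precision carried).
The second survey: N=154, proportions 0.03896104, 0.09090909, 0.05194805, 0.07142857, 0.05194805, 0.69480519, giving H' = 1.09319963.
Difference = |1.49375337 − 1.09319963| = 0.40055374, i.e. 0.4006 to 4 decimal places.

0.4006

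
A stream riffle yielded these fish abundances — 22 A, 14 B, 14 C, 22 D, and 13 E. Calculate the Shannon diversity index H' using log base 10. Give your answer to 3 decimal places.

Total N = 22+14+14+22+13 = 85, so the proportions are 0.25882, 0.16471, 0.16471, 0.25882, 0.15294 (working shown to 5 dp, full precision carried).
Each pᵢ log₁₀ pᵢ term: 0.25882×(-0.58700)=-0.15193, 0.16471×(-0.78329)=-0.12901, 0.16471×(-0.78329)=-0.12901, 0.25882×(-0.58700)=-0.15193, 0.15294×(-0.81548)=-0.12472.
Sum = -0.68660, so H' = 0.687.

0.687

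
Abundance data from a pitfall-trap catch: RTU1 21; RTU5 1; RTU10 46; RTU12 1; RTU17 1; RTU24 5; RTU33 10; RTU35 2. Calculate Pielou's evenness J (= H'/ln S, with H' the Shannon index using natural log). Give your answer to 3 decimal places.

Total N = 21+1+46+1+1+5+10+2 = 87, so the proportions are 0.24138, 0.01149, 0.52874, 0.01149, 0.01149, 0.05747, 0.11494, 0.02299 (working shown to 5 dp, full precision carried).
H' = −Σ pᵢ ln pᵢ = −((-0.34309) + (-0.05133) + (-0.33695) + (-0.05133) + (-0.05133) + (-0.16416) + (-0.24866) + (-0.08673)) = 1.33359.
With S = 8 species, ln S = 2.07944, so J = 1.33359/2.07944 = 0.64132, i.e. 0.641 to 3 decimal places.

0.641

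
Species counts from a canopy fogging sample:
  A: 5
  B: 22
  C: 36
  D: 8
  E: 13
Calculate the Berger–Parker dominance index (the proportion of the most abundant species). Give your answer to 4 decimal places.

0.4286

Total N = 5+22+36+8+13 = 84, so the proportions are 0.059524, 0.261905, 0.428571, 0.095238, 0.154762 (working shown to 6 dp, full precision carried).
The largest proportion is 0.428571, i.e. d = 0.4286 to 4 decimal places.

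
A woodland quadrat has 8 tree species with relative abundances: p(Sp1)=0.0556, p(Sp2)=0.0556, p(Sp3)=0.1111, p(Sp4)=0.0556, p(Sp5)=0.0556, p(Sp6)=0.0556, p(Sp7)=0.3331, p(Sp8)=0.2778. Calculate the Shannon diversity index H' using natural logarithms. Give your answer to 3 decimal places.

Each pᵢ ln pᵢ term (working shown to 5 dp, full precision carried): 0.0556×(-2.88957)=-0.16066, 0.0556×(-2.88957)=-0.16066, 0.1111×(-2.19732)=-0.24412, 0.0556×(-2.88957)=-0.16066, 0.0556×(-2.88957)=-0.16066, 0.0556×(-2.88957)=-0.16066, 0.3331×(-1.09931)=-0.36618, 0.2778×(-1.28085)=-0.35582.
Sum = -1.76943, so H' = 1.769.

1.769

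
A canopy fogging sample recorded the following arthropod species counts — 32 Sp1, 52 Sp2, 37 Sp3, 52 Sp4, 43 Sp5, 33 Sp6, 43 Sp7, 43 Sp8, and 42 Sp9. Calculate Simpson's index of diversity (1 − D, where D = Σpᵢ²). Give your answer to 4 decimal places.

Total N = 32+52+37+52+43+33+43+43+42 = 377, so the proportions are 0.084881, 0.137931, 0.098143, 0.137931, 0.114058, 0.087533, 0.114058, 0.114058, 0.111406 (working shown to 6 dp, full precision carried).
D = 0.084881² + 0.137931² + 0.098143² + 0.137931² + 0.114058² + 0.087533² + 0.114058² + 0.114058² + 0.111406² = 0.007205 + 0.019025 + 0.009632 + 0.019025 + 0.013009 + 0.007662 + 0.013009 + 0.013009 + 0.012411 = 0.113988.
So 1 − D = 0.886012, i.e. 0.8860 to 4 decimal places.

0.8860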